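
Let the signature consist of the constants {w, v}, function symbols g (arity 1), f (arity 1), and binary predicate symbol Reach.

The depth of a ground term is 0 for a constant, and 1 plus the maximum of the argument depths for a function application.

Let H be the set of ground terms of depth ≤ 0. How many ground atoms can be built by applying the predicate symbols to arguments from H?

First count ground terms of depth ≤ 0.
Write N_k for the number of ground terms of depth ≤ k. A term of depth ≤ k is either a constant or a function symbol applied to arguments of depth ≤ k−1, so N_k = 2 + N_{k-1} + N_{k-1}.
N_0 = 2
So |H| = 2.
A ground atom is a predicate applied to a tuple of terms from H, so the count is the sum over predicates of |H|^arity:
  Reach: 2^2 = 4
Total ground atoms: 4.

4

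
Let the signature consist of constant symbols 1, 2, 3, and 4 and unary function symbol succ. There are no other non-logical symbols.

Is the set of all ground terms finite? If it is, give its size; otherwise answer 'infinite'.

infinite

The signature has at least one function symbol (succ, arity 1) and at least one constant (1).
Iterating succ gives infinitely many distinct ground terms: 1, succ(1), succ(succ(1)), ...
So the Herbrand universe is infinite.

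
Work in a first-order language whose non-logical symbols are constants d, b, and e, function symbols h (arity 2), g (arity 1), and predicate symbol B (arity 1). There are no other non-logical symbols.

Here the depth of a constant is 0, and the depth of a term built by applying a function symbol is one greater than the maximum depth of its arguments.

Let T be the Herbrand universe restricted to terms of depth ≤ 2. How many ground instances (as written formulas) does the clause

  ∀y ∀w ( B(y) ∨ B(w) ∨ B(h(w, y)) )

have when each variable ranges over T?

Ground terms of depth ≤ 2:
  Count level by level. With function symbols h/2, g/1, the terms of depth ≤ k are the 3 constants together with each function applied to depth-≤(k−1) tuples, so N_k = 3 + N_{k-1}^2 + N_{k-1}.
  N_0 = 3
  N_1 = 3 + 3^2 + 3 = 15
  N_2 = 3 + 15^2 + 15 = 243
So there are 243 ground terms available for substitution.
Each of y, w ranges independently over the available ground terms, and distinct assignments produce distinct instances.
Number of ground instances = 243^2 = 59049.

59049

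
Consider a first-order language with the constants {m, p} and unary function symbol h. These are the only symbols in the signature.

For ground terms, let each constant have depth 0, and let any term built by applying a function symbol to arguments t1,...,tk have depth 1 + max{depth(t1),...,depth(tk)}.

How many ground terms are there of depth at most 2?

6

Let N_k count ground terms of depth at most k. Each non-constant term of depth ≤ k is some function symbol applied to depth-≤(k−1) arguments, giving N_k = 2 + N_{k-1}.
N_0 = 2
N_1 = 2 + 2 = 4
N_2 = 2 + 4 = 6
Explicitly: m, p, h(m), h(p), h(h(m)), h(h(p)).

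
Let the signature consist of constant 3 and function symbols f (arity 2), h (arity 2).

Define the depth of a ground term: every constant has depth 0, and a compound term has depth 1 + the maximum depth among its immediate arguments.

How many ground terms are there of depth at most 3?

723

Count level by level. With function symbols f/2, h/2, the terms of depth ≤ k are the 1 constant together with each function applied to depth-≤(k−1) tuples, so N_k = 1 + N_{k-1}^2 + N_{k-1}^2.
N_0 = 1
N_1 = 1 + 1^2 + 1^2 = 3
N_2 = 1 + 3^2 + 3^2 = 19
N_3 = 1 + 19^2 + 19^2 = 723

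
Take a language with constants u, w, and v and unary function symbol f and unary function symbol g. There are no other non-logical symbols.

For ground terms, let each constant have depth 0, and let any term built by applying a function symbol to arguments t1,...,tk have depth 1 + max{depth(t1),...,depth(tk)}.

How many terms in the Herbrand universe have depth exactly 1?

6

If N_k denotes the number of depth-≤k ground terms, the 3 constants give N_0 = 3, and each function symbol of arity r contributes N_{k-1}^r new terms at level k: N_k = 3 + N_{k-1} + N_{k-1}.
N_0 = 3
N_1 = 3 + 3 + 3 = 9
Terms of depth exactly 1: N_1 − N_0 = 9 − 3 = 6.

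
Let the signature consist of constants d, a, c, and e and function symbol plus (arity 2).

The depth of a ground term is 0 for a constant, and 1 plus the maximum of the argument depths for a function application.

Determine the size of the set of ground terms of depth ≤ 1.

Count level by level. With function symbols plus/2, the terms of depth ≤ k are the 4 constants together with each function applied to depth-≤(k−1) tuples, so N_k = 4 + N_{k-1}^2.
N_0 = 4
N_1 = 4 + 4^2 = 20

20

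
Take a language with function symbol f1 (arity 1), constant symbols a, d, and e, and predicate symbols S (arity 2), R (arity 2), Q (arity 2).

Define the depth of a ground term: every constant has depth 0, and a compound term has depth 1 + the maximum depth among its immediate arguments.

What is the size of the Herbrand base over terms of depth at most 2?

First count ground terms of depth ≤ 2.
Write N_k for the number of ground terms of depth ≤ k. A term of depth ≤ k is either a constant or a function symbol applied to arguments of depth ≤ k−1, so N_k = 3 + N_{k-1}.
N_0 = 3
N_1 = 3 + 3 = 6
N_2 = 3 + 6 = 9
Explicitly: a, d, e, f1(a), f1(d), f1(e), f1(f1(a)), f1(f1(d)), f1(f1(e)).
So |H| = 9.
A ground atom is a predicate applied to a tuple of terms from H, so the count is the sum over predicates of |H|^arity:
  S: 9^2 = 81;  R: 9^2 = 81;  Q: 9^2 = 81
Total ground atoms: 81 + 81 + 81 = 243.

243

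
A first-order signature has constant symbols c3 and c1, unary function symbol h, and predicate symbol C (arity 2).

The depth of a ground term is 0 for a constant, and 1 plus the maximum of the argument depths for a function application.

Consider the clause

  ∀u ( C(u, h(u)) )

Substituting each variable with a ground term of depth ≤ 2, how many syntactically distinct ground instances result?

6

Ground terms of depth ≤ 2:
  Let N_k = |{terms of depth ≤ k}|. Then N_0 = 2 and N_k = 2 + N_{k-1} for k ≥ 1 (one summand per function symbol, arity giving the exponent).
  N_0 = 2
  N_1 = 2 + 2 = 4
  N_2 = 2 + 4 = 6
  Explicitly: c3, c1, h(c3), h(c1), h(h(c3)), h(h(c1)).
So there are 6 ground terms available for substitution.
The variable u ranges independently over the available ground terms, and distinct assignments produce distinct instances.
Number of ground instances = 6.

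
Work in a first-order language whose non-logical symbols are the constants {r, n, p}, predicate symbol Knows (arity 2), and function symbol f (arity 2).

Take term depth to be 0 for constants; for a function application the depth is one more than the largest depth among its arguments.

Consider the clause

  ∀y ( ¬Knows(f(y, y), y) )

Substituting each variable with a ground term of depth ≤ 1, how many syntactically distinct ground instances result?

12

Ground terms of depth ≤ 1:
  Write N_k for the number of ground terms of depth ≤ k. A term of depth ≤ k is either a constant or a function symbol applied to arguments of depth ≤ k−1, so N_k = 3 + N_{k-1}^2.
  N_0 = 3
  N_1 = 3 + 3^2 = 12
  Explicitly: r, n, p, f(r, r), f(r, n), f(r, p), f(n, r), f(n, n), f(n, p), f(p, r), f(p, n), f(p, p).
So there are 12 ground terms available for substitution.
The clause has 1 distinct variable (y), which appears in the body. In the free term algebra distinct substitutions yield syntactically distinct ground instances.
Number of ground instances = 12.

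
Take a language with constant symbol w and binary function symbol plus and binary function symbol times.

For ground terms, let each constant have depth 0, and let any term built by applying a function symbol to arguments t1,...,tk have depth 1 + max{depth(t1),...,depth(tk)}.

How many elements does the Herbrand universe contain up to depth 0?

Write N_k for the number of ground terms of depth ≤ k. A term of depth ≤ k is either a constant or a function symbol applied to arguments of depth ≤ k−1, so N_k = 1 + N_{k-1}^2 + N_{k-1}^2.
N_0 = 1

1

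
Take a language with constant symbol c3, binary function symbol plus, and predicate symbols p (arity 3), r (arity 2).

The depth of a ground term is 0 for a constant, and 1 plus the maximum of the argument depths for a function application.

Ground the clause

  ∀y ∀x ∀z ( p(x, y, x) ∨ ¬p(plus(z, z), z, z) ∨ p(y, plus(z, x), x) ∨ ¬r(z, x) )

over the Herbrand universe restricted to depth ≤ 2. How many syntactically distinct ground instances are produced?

Ground terms of depth ≤ 2:
  Let N_k = |{terms of depth ≤ k}|. Then N_0 = 1 and N_k = 1 + N_{k-1}^2 for k ≥ 1 (one summand per function symbol, arity giving the exponent).
  N_0 = 1
  N_1 = 1 + 1^2 = 2
  N_2 = 1 + 2^2 = 5
  Explicitly: c3, plus(c3, c3), plus(c3, plus(c3, c3)), plus(plus(c3, c3), c3), plus(plus(c3, c3), plus(c3, c3)).
So there are 5 ground terms available for substitution.
There are 3 variables to instantiate (y, x, z), each occurring in at least one literal, so different choices give different ground instances.
Number of ground instances = 5^3 = 125.

125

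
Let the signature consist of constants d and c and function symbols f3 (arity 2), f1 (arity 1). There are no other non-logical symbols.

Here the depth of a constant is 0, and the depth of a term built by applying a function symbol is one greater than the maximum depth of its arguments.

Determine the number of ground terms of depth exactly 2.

Count level by level. With function symbols f3/2, f1/1, the terms of depth ≤ k are the 2 constants together with each function applied to depth-≤(k−1) tuples, so N_k = 2 + N_{k-1}^2 + N_{k-1}.
N_0 = 2
N_1 = 2 + 2^2 + 2 = 8
N_2 = 2 + 8^2 + 8 = 74
Terms of depth exactly 2: N_2 − N_1 = 74 − 8 = 66.

66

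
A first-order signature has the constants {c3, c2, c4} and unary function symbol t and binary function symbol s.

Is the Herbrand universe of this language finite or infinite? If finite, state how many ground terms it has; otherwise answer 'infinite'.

The signature has at least one function symbol (t, arity 1) and at least one constant (c3).
Iterating t gives infinitely many distinct ground terms: c3, t(c3), t(t(c3)), ...
So the Herbrand universe is infinite.

infinite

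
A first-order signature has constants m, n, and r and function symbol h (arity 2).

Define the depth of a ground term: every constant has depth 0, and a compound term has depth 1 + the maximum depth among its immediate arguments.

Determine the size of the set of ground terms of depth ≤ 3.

Write N_k for the number of ground terms of depth ≤ k. A term of depth ≤ k is either a constant or a function symbol applied to arguments of depth ≤ k−1, so N_k = 3 + N_{k-1}^2.
N_0 = 3
N_1 = 3 + 3^2 = 12
N_2 = 3 + 12^2 = 147
N_3 = 3 + 147^2 = 21612

21612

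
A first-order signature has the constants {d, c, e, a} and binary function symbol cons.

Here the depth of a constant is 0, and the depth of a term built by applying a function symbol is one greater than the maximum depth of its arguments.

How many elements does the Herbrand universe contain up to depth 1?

Let N_k = |{terms of depth ≤ k}|. Then N_0 = 4 and N_k = 4 + N_{k-1}^2 for k ≥ 1 (one summand per function symbol, arity giving the exponent).
N_0 = 4
N_1 = 4 + 4^2 = 20

20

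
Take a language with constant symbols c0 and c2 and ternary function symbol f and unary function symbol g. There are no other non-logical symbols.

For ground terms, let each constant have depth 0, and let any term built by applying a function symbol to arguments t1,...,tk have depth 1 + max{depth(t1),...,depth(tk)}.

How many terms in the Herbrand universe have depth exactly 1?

Let N_k = |{terms of depth ≤ k}|. Then N_0 = 2 and N_k = 2 + N_{k-1}^3 + N_{k-1} for k ≥ 1 (one summand per function symbol, arity giving the exponent).
N_0 = 2
N_1 = 2 + 2^3 + 2 = 12
Terms of depth exactly 1: N_1 − N_0 = 12 − 2 = 10.

10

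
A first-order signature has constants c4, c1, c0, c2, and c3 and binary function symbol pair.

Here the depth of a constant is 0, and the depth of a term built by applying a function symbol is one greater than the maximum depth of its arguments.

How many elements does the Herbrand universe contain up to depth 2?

905

Write N_k for the number of ground terms of depth ≤ k. A term of depth ≤ k is either a constant or a function symbol applied to arguments of depth ≤ k−1, so N_k = 5 + N_{k-1}^2.
N_0 = 5
N_1 = 5 + 5^2 = 30
N_2 = 5 + 30^2 = 905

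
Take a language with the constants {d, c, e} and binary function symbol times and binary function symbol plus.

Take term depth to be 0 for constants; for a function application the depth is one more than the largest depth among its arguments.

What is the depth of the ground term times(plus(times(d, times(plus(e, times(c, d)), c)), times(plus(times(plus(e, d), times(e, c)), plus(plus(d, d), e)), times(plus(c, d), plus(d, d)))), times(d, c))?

6

depth(times(c, d)) = 1 + max(0, 0) = 1
depth(plus(e, times(c, d))) = 1 + max(0, 1) = 2
depth(times(plus(e, times(c, d)), c)) = 1 + max(2, 0) = 3
depth(times(d, times(plus(e, times(c, d)), c))) = 1 + max(0, 3) = 4
depth(plus(e, d)) = 1 + max(0, 0) = 1
depth(times(e, c)) = 1 + max(0, 0) = 1
depth(times(plus(e, d), times(e, c))) = 1 + max(1, 1) = 2
depth(plus(d, d)) = 1 + max(0, 0) = 1
depth(plus(plus(d, d), e)) = 1 + max(1, 0) = 2
depth(plus(times(plus(e, d), times(e, c)), plus(plus(d, d), e))) = 1 + max(2, 2) = 3
depth(plus(c, d)) = 1 + max(0, 0) = 1
depth(times(plus(c, d), plus(d, d))) = 1 + max(1, 1) = 2
depth(times(plus(times(plus(e, d), times(e, c)), plus(plus(d, d), e)), times(plus(c, d), plus(d, d)))) = 1 + max(3, 2) = 4
depth(plus(times(d, times(plus(e, times(c, d)), c)), times(plus(times(plus(e, d), times(e, c)), plus(plus(d, d), e)), times(plus(c, d), plus(d, d))))) = 1 + max(4, 4) = 5
depth(times(d, c)) = 1 + max(0, 0) = 1
depth(times(plus(times(d, times(plus(e, times(c, d)), c)), times(plus(times(plus(e, d), times(e, c)), plus(plus(d, d), e)), times(plus(c, d), plus(d, d)))), times(d, c))) = 1 + max(5, 1) = 6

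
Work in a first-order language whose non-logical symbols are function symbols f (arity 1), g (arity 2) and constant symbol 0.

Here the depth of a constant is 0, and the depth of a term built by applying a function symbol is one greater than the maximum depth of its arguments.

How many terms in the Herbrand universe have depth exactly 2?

10

Count level by level. With function symbols f/1, g/2, the terms of depth ≤ k are the 1 constant together with each function applied to depth-≤(k−1) tuples, so N_k = 1 + N_{k-1} + N_{k-1}^2.
N_0 = 1
N_1 = 1 + 1 + 1^2 = 3
N_2 = 1 + 3 + 3^2 = 13
Terms of depth exactly 2: N_2 − N_1 = 13 − 3 = 10.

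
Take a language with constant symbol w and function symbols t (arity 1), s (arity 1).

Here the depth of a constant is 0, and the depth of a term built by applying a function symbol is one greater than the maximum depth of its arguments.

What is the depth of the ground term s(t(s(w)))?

3

depth(s(w)) = 1 + depth(w) = 1 + 0 = 1
depth(t(s(w))) = 1 + depth(s(w)) = 1 + 1 = 2
depth(s(t(s(w)))) = 1 + depth(t(s(w))) = 1 + 2 = 3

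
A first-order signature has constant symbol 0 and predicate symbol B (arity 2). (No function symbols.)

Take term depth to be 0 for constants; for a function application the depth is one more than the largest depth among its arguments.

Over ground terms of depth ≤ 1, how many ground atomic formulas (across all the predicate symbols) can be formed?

1

First count ground terms of depth ≤ 1.
With no function symbols every ground term is a constant, so there is exactly 1 ground term at every depth bound.
N_0 = 1
N_1 = 1
Explicitly: 0.
So |H| = 1.
Ground atoms are formed by filling each argument slot of a predicate with a term from H, so an r-ary predicate gives |H|^r atoms:
  B: 1^2 = 1
Total ground atoms: 1.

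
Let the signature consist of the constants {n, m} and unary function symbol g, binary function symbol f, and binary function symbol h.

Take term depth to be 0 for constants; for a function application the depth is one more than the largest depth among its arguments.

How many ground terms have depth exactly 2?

290

Let N_k = |{terms of depth ≤ k}|. Then N_0 = 2 and N_k = 2 + N_{k-1} + N_{k-1}^2 + N_{k-1}^2 for k ≥ 1 (one summand per function symbol, arity giving the exponent).
N_0 = 2
N_1 = 2 + 2 + 2^2 + 2^2 = 12
N_2 = 2 + 12 + 12^2 + 12^2 = 302
Terms of depth exactly 2: N_2 − N_1 = 302 − 12 = 290.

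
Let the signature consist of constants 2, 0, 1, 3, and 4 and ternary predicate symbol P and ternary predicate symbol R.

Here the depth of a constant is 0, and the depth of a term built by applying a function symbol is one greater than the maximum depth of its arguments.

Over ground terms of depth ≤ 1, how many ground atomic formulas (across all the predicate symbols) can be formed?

First count ground terms of depth ≤ 1.
With no function symbols every ground term is a constant, so there are exactly 5 ground terms at every depth bound.
N_0 = 5
N_1 = 5
So |H| = 5.
Ground atoms are formed by filling each argument slot of a predicate with a term from H, so an r-ary predicate gives |H|^r atoms:
  P: 5^3 = 125;  R: 5^3 = 125
Total ground atoms: 125 + 125 = 250.

250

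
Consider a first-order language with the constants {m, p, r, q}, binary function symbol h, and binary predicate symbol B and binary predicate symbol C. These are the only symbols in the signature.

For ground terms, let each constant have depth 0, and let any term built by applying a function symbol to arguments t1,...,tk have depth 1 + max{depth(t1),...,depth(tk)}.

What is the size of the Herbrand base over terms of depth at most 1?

First count ground terms of depth ≤ 1.
Write N_k for the number of ground terms of depth ≤ k. A term of depth ≤ k is either a constant or a function symbol applied to arguments of depth ≤ k−1, so N_k = 4 + N_{k-1}^2.
N_0 = 4
N_1 = 4 + 4^2 = 20
So |H| = 20.
Ground atoms are formed by filling each argument slot of a predicate with a term from H, so an r-ary predicate gives |H|^r atoms:
  B: 20^2 = 400;  C: 20^2 = 400
Total ground atoms: 400 + 400 = 800.

800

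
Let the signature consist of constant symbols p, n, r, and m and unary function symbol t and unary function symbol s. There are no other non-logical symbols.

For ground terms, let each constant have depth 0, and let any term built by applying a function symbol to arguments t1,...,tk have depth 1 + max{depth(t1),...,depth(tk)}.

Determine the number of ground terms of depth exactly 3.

32

Count level by level. With function symbols t/1, s/1, the terms of depth ≤ k are the 4 constants together with each function applied to depth-≤(k−1) tuples, so N_k = 4 + N_{k-1} + N_{k-1}.
N_0 = 4
N_1 = 4 + 4 + 4 = 12
N_2 = 4 + 12 + 12 = 28
N_3 = 4 + 28 + 28 = 60
Terms of depth exactly 3: N_3 − N_2 = 60 − 28 = 32.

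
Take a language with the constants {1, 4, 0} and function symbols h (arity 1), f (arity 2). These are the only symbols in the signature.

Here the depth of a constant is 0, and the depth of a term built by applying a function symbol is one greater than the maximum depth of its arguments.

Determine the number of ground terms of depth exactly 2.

228

Let N_k count ground terms of depth at most k. Each non-constant term of depth ≤ k is some function symbol applied to depth-≤(k−1) arguments, giving N_k = 3 + N_{k-1} + N_{k-1}^2.
N_0 = 3
N_1 = 3 + 3 + 3^2 = 15
N_2 = 3 + 15 + 15^2 = 243
Terms of depth exactly 2: N_2 − N_1 = 243 − 15 = 228.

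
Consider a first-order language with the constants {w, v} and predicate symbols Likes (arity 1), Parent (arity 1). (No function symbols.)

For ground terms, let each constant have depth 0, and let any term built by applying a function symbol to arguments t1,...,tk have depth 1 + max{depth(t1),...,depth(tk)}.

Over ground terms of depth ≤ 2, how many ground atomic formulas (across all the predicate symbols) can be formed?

First count ground terms of depth ≤ 2.
With no function symbols every ground term is a constant, so there are exactly 2 ground terms at every depth bound.
N_0 = 2
N_1 = 2
N_2 = 2
Explicitly: w, v.
So |H| = 2.
Ground atoms are formed by filling each argument slot of a predicate with a term from H, so an r-ary predicate gives |H|^r atoms:
  Likes: 2;  Parent: 2
Total ground atoms: 2 + 2 = 4.

4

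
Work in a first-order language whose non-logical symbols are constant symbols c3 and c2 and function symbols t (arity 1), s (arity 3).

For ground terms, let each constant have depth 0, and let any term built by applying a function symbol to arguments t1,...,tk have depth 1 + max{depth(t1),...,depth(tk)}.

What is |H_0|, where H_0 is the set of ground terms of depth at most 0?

2

Write N_k for the number of ground terms of depth ≤ k. A term of depth ≤ k is either a constant or a function symbol applied to arguments of depth ≤ k−1, so N_k = 2 + N_{k-1} + N_{k-1}^3.
N_0 = 2
Explicitly: c3, c2.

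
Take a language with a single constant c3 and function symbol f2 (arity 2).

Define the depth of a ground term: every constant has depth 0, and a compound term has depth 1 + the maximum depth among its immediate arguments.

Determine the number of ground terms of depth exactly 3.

If N_k denotes the number of depth-≤k ground terms, the 1 constant gives N_0 = 1, and each function symbol of arity r contributes N_{k-1}^r new terms at level k: N_k = 1 + N_{k-1}^2.
N_0 = 1
N_1 = 1 + 1^2 = 2
N_2 = 1 + 2^2 = 5
N_3 = 1 + 5^2 = 26
Terms of depth exactly 3: N_3 − N_2 = 26 − 5 = 21.

21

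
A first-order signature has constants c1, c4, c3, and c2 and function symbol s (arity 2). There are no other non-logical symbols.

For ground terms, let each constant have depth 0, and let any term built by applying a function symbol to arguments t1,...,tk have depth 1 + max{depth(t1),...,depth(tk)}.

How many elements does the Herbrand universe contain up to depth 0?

Count level by level. With function symbols s/2, the terms of depth ≤ k are the 4 constants together with each function applied to depth-≤(k−1) tuples, so N_k = 4 + N_{k-1}^2.
N_0 = 4
Explicitly: c1, c4, c3, c2.

4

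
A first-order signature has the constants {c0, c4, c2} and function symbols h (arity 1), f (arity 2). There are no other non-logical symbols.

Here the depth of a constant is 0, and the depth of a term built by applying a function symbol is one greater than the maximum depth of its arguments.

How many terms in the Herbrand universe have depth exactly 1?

Let N_k = |{terms of depth ≤ k}|. Then N_0 = 3 and N_k = 3 + N_{k-1} + N_{k-1}^2 for k ≥ 1 (one summand per function symbol, arity giving the exponent).
N_0 = 3
N_1 = 3 + 3 + 3^2 = 15
Terms of depth exactly 1: N_1 − N_0 = 15 − 3 = 12.

12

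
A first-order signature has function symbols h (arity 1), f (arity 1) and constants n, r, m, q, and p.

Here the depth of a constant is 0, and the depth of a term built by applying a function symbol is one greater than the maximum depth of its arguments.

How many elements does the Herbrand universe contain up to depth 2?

35

Let N_k count ground terms of depth at most k. Each non-constant term of depth ≤ k is some function symbol applied to depth-≤(k−1) arguments, giving N_k = 5 + N_{k-1} + N_{k-1}.
N_0 = 5
N_1 = 5 + 5 + 5 = 15
N_2 = 5 + 15 + 15 = 35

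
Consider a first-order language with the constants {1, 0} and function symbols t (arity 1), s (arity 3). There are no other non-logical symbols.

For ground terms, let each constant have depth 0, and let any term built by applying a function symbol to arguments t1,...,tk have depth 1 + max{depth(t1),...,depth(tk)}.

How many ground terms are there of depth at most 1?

12

Let N_k = |{terms of depth ≤ k}|. Then N_0 = 2 and N_k = 2 + N_{k-1} + N_{k-1}^3 for k ≥ 1 (one summand per function symbol, arity giving the exponent).
N_0 = 2
N_1 = 2 + 2 + 2^3 = 12
Explicitly: 1, 0, t(1), t(0), s(1, 1, 1), s(1, 1, 0), s(1, 0, 1), s(1, 0, 0), s(0, 1, 1), s(0, 1, 0), s(0, 0, 1), s(0, 0, 0).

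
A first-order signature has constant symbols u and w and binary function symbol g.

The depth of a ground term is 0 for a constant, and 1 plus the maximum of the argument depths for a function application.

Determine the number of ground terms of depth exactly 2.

32

Let N_k = |{terms of depth ≤ k}|. Then N_0 = 2 and N_k = 2 + N_{k-1}^2 for k ≥ 1 (one summand per function symbol, arity giving the exponent).
N_0 = 2
N_1 = 2 + 2^2 = 6
N_2 = 2 + 6^2 = 38
Terms of depth exactly 2: N_2 − N_1 = 38 − 6 = 32.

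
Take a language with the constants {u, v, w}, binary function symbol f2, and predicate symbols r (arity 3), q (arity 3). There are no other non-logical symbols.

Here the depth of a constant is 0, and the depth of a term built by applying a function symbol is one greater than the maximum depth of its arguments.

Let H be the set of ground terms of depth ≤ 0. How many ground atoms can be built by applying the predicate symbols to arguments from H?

First count ground terms of depth ≤ 0.
If N_k denotes the number of depth-≤k ground terms, the 3 constants give N_0 = 3, and each function symbol of arity r contributes N_{k-1}^r new terms at level k: N_k = 3 + N_{k-1}^2.
N_0 = 3
So |H| = 3.
A ground atom is a predicate applied to a tuple of terms from H, so the count is the sum over predicates of |H|^arity:
  r: 3^3 = 27;  q: 3^3 = 27
Total ground atoms: 27 + 27 = 54.

54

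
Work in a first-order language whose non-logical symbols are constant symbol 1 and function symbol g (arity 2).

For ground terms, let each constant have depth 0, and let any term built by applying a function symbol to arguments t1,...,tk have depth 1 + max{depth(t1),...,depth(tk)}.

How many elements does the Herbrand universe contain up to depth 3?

26

Let N_k = |{terms of depth ≤ k}|. Then N_0 = 1 and N_k = 1 + N_{k-1}^2 for k ≥ 1 (one summand per function symbol, arity giving the exponent).
N_0 = 1
N_1 = 1 + 1^2 = 2
N_2 = 1 + 2^2 = 5
N_3 = 1 + 5^2 = 26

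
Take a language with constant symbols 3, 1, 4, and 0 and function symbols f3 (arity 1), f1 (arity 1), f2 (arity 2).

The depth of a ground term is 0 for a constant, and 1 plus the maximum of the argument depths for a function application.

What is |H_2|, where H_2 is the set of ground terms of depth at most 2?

844

If N_k denotes the number of depth-≤k ground terms, the 4 constants give N_0 = 4, and each function symbol of arity r contributes N_{k-1}^r new terms at level k: N_k = 4 + N_{k-1} + N_{k-1} + N_{k-1}^2.
N_0 = 4
N_1 = 4 + 4 + 4 + 4^2 = 28
N_2 = 4 + 28 + 28 + 28^2 = 844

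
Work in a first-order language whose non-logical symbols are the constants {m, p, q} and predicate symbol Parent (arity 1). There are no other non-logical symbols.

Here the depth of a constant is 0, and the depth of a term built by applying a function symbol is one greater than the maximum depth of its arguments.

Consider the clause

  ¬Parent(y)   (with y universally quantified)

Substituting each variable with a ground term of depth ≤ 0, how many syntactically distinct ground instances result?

3

Ground terms of depth ≤ 0:
  With no function symbols every ground term is a constant, so there are exactly 3 ground terms at every depth bound.
  N_0 = 3
So there are 3 ground terms available for substitution.
The variable y ranges independently over the available ground terms, and distinct assignments produce distinct instances.
Number of ground instances = 3.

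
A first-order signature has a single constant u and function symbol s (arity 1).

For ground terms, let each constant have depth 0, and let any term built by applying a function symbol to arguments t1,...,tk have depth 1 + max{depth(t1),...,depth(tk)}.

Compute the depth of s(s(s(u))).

3

depth(s(u)) = 1 + depth(u) = 1 + 0 = 1
depth(s(s(u))) = 1 + depth(s(u)) = 1 + 1 = 2
depth(s(s(s(u)))) = 1 + depth(s(s(u))) = 1 + 2 = 3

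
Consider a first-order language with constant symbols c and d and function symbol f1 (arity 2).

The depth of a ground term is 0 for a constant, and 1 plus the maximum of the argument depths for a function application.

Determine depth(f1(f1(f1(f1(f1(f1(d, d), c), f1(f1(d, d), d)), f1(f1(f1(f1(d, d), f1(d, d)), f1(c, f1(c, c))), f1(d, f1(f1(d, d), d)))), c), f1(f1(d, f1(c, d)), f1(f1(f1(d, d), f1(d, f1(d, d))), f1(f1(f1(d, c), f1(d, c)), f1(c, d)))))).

depth(f1(d, d)) = 1 + max(0, 0) = 1
depth(f1(f1(d, d), c)) = 1 + max(1, 0) = 2
depth(f1(f1(d, d), d)) = 1 + max(1, 0) = 2
depth(f1(f1(f1(d, d), c), f1(f1(d, d), d))) = 1 + max(2, 2) = 3
depth(f1(f1(d, d), f1(d, d))) = 1 + max(1, 1) = 2
depth(f1(c, c)) = 1 + max(0, 0) = 1
depth(f1(c, f1(c, c))) = 1 + max(0, 1) = 2
depth(f1(f1(f1(d, d), f1(d, d)), f1(c, f1(c, c)))) = 1 + max(2, 2) = 3
depth(f1(d, f1(f1(d, d), d))) = 1 + max(0, 2) = 3
depth(f1(f1(f1(f1(d, d), f1(d, d)), f1(c, f1(c, c))), f1(d, f1(f1(d, d), d)))) = 1 + max(3, 3) = 4
depth(f1(f1(f1(f1(d, d), c), f1(f1(d, d), d)), f1(f1(f1(f1(d, d), f1(d, d)), f1(c, f1(c, c))), f1(d, f1(f1(d, d), d))))) = 1 + max(3, 4) = 5
depth(f1(f1(f1(f1(f1(d, d), c), f1(f1(d, d), d)), f1(f1(f1(f1(d, d), f1(d, d)), f1(c, f1(c, c))), f1(d, f1(f1(d, d), d)))), c)) = 1 + max(5, 0) = 6
depth(f1(c, d)) = 1 + max(0, 0) = 1
depth(f1(d, f1(c, d))) = 1 + max(0, 1) = 2
depth(f1(d, f1(d, d))) = 1 + max(0, 1) = 2
depth(f1(f1(d, d), f1(d, f1(d, d)))) = 1 + max(1, 2) = 3
depth(f1(d, c)) = 1 + max(0, 0) = 1
depth(f1(f1(d, c), f1(d, c))) = 1 + max(1, 1) = 2
depth(f1(f1(f1(d, c), f1(d, c)), f1(c, d))) = 1 + max(2, 1) = 3
depth(f1(f1(f1(d, d), f1(d, f1(d, d))), f1(f1(f1(d, c), f1(d, c)), f1(c, d)))) = 1 + max(3, 3) = 4
depth(f1(f1(d, f1(c, d)), f1(f1(f1(d, d), f1(d, f1(d, d))), f1(f1(f1(d, c), f1(d, c)), f1(c, d))))) = 1 + max(2, 4) = 5
depth(f1(f1(f1(f1(f1(f1(d, d), c), f1(f1(d, d), d)), f1(f1(f1(f1(d, d), f1(d, d)), f1(c, f1(c, c))), f1(d, f1(f1(d, d), d)))), c), f1(f1(d, f1(c, d)), f1(f1(f1(d, d), f1(d, f1(d, d))), f1(f1(f1(d, c), f1(d, c)), f1(c, d)))))) = 1 + max(6, 5) = 7

7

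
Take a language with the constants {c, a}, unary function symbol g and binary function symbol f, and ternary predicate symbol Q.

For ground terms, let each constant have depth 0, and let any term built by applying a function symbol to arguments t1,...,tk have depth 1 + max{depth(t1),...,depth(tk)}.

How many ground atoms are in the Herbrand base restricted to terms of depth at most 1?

First count ground terms of depth ≤ 1.
If N_k denotes the number of depth-≤k ground terms, the 2 constants give N_0 = 2, and each function symbol of arity r contributes N_{k-1}^r new terms at level k: N_k = 2 + N_{k-1} + N_{k-1}^2.
N_0 = 2
N_1 = 2 + 2 + 2^2 = 8
So |H| = 8.
Ground atoms are formed by filling each argument slot of a predicate with a term from H, so an r-ary predicate gives |H|^r atoms:
  Q: 8^3 = 512
Total ground atoms: 512.

512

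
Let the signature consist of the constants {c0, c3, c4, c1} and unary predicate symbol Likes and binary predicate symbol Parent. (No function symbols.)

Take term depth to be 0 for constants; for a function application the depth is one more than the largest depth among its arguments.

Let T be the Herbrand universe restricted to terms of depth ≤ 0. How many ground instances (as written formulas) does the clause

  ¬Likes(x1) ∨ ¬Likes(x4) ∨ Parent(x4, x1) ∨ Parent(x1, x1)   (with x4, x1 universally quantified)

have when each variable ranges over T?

16

Ground terms of depth ≤ 0:
  With no function symbols every ground term is a constant, so there are exactly 4 ground terms at every depth bound.
  N_0 = 4
So there are 4 ground terms available for substitution.
The clause has 2 distinct variables (x4, x1), each appearing in the body. In the free term algebra distinct substitutions yield syntactically distinct ground instances.
Number of ground instances = 4^2 = 16.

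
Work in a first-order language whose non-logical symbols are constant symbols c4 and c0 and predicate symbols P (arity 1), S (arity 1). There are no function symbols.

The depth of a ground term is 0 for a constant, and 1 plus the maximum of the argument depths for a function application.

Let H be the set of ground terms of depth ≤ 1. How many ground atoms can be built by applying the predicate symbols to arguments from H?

4

First count ground terms of depth ≤ 1.
With no function symbols every ground term is a constant, so there are exactly 2 ground terms at every depth bound.
N_0 = 2
N_1 = 2
Explicitly: c4, c0.
So |H| = 2.
A ground atom is a predicate applied to a tuple of terms from H, so the count is the sum over predicates of |H|^arity:
  P: 2;  S: 2
Total ground atoms: 2 + 2 = 4.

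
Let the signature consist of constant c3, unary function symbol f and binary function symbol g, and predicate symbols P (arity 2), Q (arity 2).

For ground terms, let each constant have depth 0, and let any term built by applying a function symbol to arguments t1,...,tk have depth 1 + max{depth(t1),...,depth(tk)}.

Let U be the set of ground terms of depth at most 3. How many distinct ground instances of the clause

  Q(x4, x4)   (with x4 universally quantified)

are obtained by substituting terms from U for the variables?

Ground terms of depth ≤ 3:
  If N_k denotes the number of depth-≤k ground terms, the 1 constant gives N_0 = 1, and each function symbol of arity r contributes N_{k-1}^r new terms at level k: N_k = 1 + N_{k-1} + N_{k-1}^2.
  N_0 = 1
  N_1 = 1 + 1 + 1^2 = 3
  N_2 = 1 + 3 + 3^2 = 13
  N_3 = 1 + 13 + 13^2 = 183
So there are 183 ground terms available for substitution.
The clause has 1 distinct variable (x4), which appears in the body. In the free term algebra distinct substitutions yield syntactically distinct ground instances.
Number of ground instances = 183.

183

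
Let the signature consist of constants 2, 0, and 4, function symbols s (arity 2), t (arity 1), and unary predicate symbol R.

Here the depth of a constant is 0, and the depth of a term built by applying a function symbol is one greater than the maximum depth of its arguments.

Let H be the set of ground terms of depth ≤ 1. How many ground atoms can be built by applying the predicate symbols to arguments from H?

First count ground terms of depth ≤ 1.
If N_k denotes the number of depth-≤k ground terms, the 3 constants give N_0 = 3, and each function symbol of arity r contributes N_{k-1}^r new terms at level k: N_k = 3 + N_{k-1}^2 + N_{k-1}.
N_0 = 3
N_1 = 3 + 3^2 + 3 = 15
So |H| = 15.
For each predicate symbol, the number of ground atoms is |H| raised to its arity; summing:
  R: 15
Total ground atoms: 15.

15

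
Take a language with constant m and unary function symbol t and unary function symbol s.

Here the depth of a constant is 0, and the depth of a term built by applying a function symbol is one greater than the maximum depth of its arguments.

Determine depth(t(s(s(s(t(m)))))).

depth(t(m)) = 1 + depth(m) = 1 + 0 = 1
depth(s(t(m))) = 1 + depth(t(m)) = 1 + 1 = 2
depth(s(s(t(m)))) = 1 + depth(s(t(m))) = 1 + 2 = 3
depth(s(s(s(t(m))))) = 1 + depth(s(s(t(m)))) = 1 + 3 = 4
depth(t(s(s(s(t(m)))))) = 1 + depth(s(s(s(t(m))))) = 1 + 4 = 5

5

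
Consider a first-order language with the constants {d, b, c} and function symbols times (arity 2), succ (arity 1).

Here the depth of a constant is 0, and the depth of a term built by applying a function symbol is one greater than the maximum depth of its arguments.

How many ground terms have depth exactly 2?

If N_k denotes the number of depth-≤k ground terms, the 3 constants give N_0 = 3, and each function symbol of arity r contributes N_{k-1}^r new terms at level k: N_k = 3 + N_{k-1}^2 + N_{k-1}.
N_0 = 3
N_1 = 3 + 3^2 + 3 = 15
N_2 = 3 + 15^2 + 15 = 243
Terms of depth exactly 2: N_2 − N_1 = 243 − 15 = 228.

228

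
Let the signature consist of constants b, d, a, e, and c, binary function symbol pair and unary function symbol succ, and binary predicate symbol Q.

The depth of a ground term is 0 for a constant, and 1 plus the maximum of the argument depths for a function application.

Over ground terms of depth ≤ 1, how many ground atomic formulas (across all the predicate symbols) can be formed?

1225

First count ground terms of depth ≤ 1.
Let N_k = |{terms of depth ≤ k}|. Then N_0 = 5 and N_k = 5 + N_{k-1}^2 + N_{k-1} for k ≥ 1 (one summand per function symbol, arity giving the exponent).
N_0 = 5
N_1 = 5 + 5^2 + 5 = 35
So |H| = 35.
For each predicate symbol, the number of ground atoms is |H| raised to its arity; summing:
  Q: 35^2 = 1225
Total ground atoms: 1225.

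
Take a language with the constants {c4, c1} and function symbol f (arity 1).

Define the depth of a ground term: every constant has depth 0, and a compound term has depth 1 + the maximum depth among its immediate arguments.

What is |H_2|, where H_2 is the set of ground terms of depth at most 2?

6

Let N_k = |{terms of depth ≤ k}|. Then N_0 = 2 and N_k = 2 + N_{k-1} for k ≥ 1 (one summand per function symbol, arity giving the exponent).
N_0 = 2
N_1 = 2 + 2 = 4
N_2 = 2 + 4 = 6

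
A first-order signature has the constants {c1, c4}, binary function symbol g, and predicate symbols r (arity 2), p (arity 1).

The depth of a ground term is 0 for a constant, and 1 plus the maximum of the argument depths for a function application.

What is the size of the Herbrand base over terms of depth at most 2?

1482

First count ground terms of depth ≤ 2.
Let N_k = |{terms of depth ≤ k}|. Then N_0 = 2 and N_k = 2 + N_{k-1}^2 for k ≥ 1 (one summand per function symbol, arity giving the exponent).
N_0 = 2
N_1 = 2 + 2^2 = 6
N_2 = 2 + 6^2 = 38
So |H| = 38.
Each predicate of arity r yields |H|^r ground atoms (one per choice of an r-tuple from H):
  r: 38^2 = 1444;  p: 38
Total ground atoms: 1444 + 38 = 1482.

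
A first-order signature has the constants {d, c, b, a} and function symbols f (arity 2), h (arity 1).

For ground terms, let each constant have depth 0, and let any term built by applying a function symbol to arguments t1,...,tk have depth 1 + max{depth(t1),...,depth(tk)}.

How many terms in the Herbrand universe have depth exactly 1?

20

If N_k denotes the number of depth-≤k ground terms, the 4 constants give N_0 = 4, and each function symbol of arity r contributes N_{k-1}^r new terms at level k: N_k = 4 + N_{k-1}^2 + N_{k-1}.
N_0 = 4
N_1 = 4 + 4^2 + 4 = 24
Terms of depth exactly 1: N_1 − N_0 = 24 − 4 = 20.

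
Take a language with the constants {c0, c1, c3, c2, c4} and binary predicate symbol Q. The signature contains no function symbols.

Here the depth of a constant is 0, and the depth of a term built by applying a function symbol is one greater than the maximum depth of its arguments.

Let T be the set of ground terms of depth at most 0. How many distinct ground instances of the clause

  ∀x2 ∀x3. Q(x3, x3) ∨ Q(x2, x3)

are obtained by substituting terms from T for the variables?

Ground terms of depth ≤ 0:
  With no function symbols every ground term is a constant, so there are exactly 5 ground terms at every depth bound.
  N_0 = 5
So there are 5 ground terms available for substitution.
Each of x2, x3 ranges independently over the available ground terms, and distinct assignments produce distinct instances.
Number of ground instances = 5^2 = 25.

25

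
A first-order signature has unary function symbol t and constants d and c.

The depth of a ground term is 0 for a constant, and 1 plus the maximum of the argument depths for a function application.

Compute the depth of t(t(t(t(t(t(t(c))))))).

7

depth(t(c)) = 1 + depth(c) = 1 + 0 = 1
depth(t(t(c))) = 1 + depth(t(c)) = 1 + 1 = 2
depth(t(t(t(c)))) = 1 + depth(t(t(c))) = 1 + 2 = 3
depth(t(t(t(t(c))))) = 1 + depth(t(t(t(c)))) = 1 + 3 = 4
depth(t(t(t(t(t(c)))))) = 1 + depth(t(t(t(t(c))))) = 1 + 4 = 5
depth(t(t(t(t(t(t(c))))))) = 1 + depth(t(t(t(t(t(c)))))) = 1 + 5 = 6
depth(t(t(t(t(t(t(t(c)))))))) = 1 + depth(t(t(t(t(t(t(c))))))) = 1 + 6 = 7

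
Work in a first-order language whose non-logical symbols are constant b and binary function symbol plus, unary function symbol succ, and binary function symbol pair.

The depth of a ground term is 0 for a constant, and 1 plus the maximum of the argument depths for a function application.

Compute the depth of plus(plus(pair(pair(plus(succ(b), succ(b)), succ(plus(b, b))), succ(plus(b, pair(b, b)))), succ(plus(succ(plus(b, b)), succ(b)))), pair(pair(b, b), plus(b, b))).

depth(succ(b)) = 1 + depth(b) = 1 + 0 = 1
depth(plus(succ(b), succ(b))) = 1 + max(1, 1) = 2
depth(plus(b, b)) = 1 + max(0, 0) = 1
depth(succ(plus(b, b))) = 1 + depth(plus(b, b)) = 1 + 1 = 2
depth(pair(plus(succ(b), succ(b)), succ(plus(b, b)))) = 1 + max(2, 2) = 3
depth(pair(b, b)) = 1 + max(0, 0) = 1
depth(plus(b, pair(b, b))) = 1 + max(0, 1) = 2
depth(succ(plus(b, pair(b, b)))) = 1 + depth(plus(b, pair(b, b))) = 1 + 2 = 3
depth(pair(pair(plus(succ(b), succ(b)), succ(plus(b, b))), succ(plus(b, pair(b, b))))) = 1 + max(3, 3) = 4
depth(plus(succ(plus(b, b)), succ(b))) = 1 + max(2, 1) = 3
depth(succ(plus(succ(plus(b, b)), succ(b)))) = 1 + depth(plus(succ(plus(b, b)), succ(b))) = 1 + 3 = 4
depth(plus(pair(pair(plus(succ(b), succ(b)), succ(plus(b, b))), succ(plus(b, pair(b, b)))), succ(plus(succ(plus(b, b)), succ(b))))) = 1 + max(4, 4) = 5
depth(pair(pair(b, b), plus(b, b))) = 1 + max(1, 1) = 2
depth(plus(plus(pair(pair(plus(succ(b), succ(b)), succ(plus(b, b))), succ(plus(b, pair(b, b)))), succ(plus(succ(plus(b, b)), succ(b)))), pair(pair(b, b), plus(b, b)))) = 1 + max(5, 2) = 6

6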